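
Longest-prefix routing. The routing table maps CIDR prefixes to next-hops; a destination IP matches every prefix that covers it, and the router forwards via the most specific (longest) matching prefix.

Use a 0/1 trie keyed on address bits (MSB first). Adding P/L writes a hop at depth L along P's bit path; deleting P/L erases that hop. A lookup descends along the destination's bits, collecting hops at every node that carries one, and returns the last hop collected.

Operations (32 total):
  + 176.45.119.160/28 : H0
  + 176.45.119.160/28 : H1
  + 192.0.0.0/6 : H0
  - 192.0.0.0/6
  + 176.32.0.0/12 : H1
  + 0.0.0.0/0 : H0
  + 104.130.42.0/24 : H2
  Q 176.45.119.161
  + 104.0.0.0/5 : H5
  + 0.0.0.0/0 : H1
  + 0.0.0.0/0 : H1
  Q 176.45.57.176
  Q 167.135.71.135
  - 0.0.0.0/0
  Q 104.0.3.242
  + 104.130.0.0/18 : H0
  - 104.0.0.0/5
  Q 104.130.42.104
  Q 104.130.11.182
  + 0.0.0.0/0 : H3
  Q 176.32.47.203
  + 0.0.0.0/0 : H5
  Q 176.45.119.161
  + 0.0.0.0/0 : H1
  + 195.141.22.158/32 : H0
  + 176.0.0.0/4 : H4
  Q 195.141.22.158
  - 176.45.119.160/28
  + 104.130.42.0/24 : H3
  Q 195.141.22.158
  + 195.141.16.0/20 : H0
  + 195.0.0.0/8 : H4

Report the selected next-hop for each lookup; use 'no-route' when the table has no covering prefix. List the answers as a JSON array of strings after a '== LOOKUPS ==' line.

Trace:
  add 176.45.119.160/28 -> H0 at depth 28
  add 176.45.119.160/28 -> H1 at depth 28
  add 192.0.0.0/6 -> H0 at depth 6
  del 192.0.0.0/6 (clear depth 6)
  add 176.32.0.0/12 -> H1 at depth 12
  add 0.0.0.0/0 -> H0 at depth 0
  add 104.130.42.0/24 -> H2 at depth 24
  ? 176.45.119.161  path d0:H0→d1:-→d2:-→d3:-→d4:-→d5:-→d6:-→d7:-→d8:-→d9:-→d10:-→d11:-→d12:H1→d13:-→d14:-→d15:-→d16:-→d17:-→d18:-→d19:-→d20:-→d21:-→d22:-→d23:-→d24:-→d25:-→d26:-→d27:-→d28:H1  best=H1
  add 104.0.0.0/5 -> H5 at depth 5
  add 0.0.0.0/0 -> H1 at depth 0
  add 0.0.0.0/0 -> H1 at depth 0
  ? 176.45.57.176  path d0:H1→d1:-→d2:-→d3:-→d4:-→d5:-→d6:-→d7:-→d8:-→d9:-→d10:-→d11:-→d12:H1→d13:-→d14:-→d15:-→d16:-→d17:-  best=H1
  ? 167.135.71.135  path d0:H1→d1:-→d2:-→d3:-  best=H1
  del 0.0.0.0/0 (clear depth 0)
  ? 104.0.3.242  path d0:-→d1:-→d2:-→d3:-→d4:-→d5:H5→d6:-→d7:-→d8:-  best=H5
  add 104.130.0.0/18 -> H0 at depth 18
  del 104.0.0.0/5 (clear depth 5)
  ? 104.130.42.104  path d0:-→d1:-→d2:-→d3:-→d4:-→d5:-→d6:-→d7:-→d8:-→d9:-→d10:-→d11:-→d12:-→d13:-→d14:-→d15:-→d16:-→d17:-→d18:H0→d19:-→d20:-→d21:-→d22:-→d23:-→d24:H2  best=H2
  ? 104.130.11.182  path d0:-→d1:-→d2:-→d3:-→d4:-→d5:-→d6:-→d7:-→d8:-→d9:-→d10:-→d11:-→d12:-→d13:-→d14:-→d15:-→d16:-→d17:-→d18:H0  best=H0
  add 0.0.0.0/0 -> H3 at depth 0
  ? 176.32.47.203  path d0:H3→d1:-→d2:-→d3:-→d4:-→d5:-→d6:-→d7:-→d8:-→d9:-→d10:-→d11:-→d12:H1  best=H1
  add 0.0.0.0/0 -> H5 at depth 0
  ? 176.45.119.161  path d0:H5→d1:-→d2:-→d3:-→d4:-→d5:-→d6:-→d7:-→d8:-→d9:-→d10:-→d11:-→d12:H1→d13:-→d14:-→d15:-→d16:-→d17:-→d18:-→d19:-→d20:-→d21:-→d22:-→d23:-→d24:-→d25:-→d26:-→d27:-→d28:H1  best=H1
  add 0.0.0.0/0 -> H1 at depth 0
  add 195.141.22.158/32 -> H0 at depth 32
  add 176.0.0.0/4 -> H4 at depth 4
  ? 195.141.22.158  path d0:H1→d1:-→d2:-→d3:-→d4:-→d5:-→d6:-→d7:-→d8:-→d9:-→d10:-→d11:-→d12:-→d13:-→d14:-→d15:-→d16:-→d17:-→d18:-→d19:-→d20:-→d21:-→d22:-→d23:-→d24:-→d25:-→d26:-→d27:-→d28:-→d29:-→d30:-→d31:-→d32:H0  best=H0
  del 176.45.119.160/28 (clear depth 28)
  add 104.130.42.0/24 -> H3 at depth 24
  ? 195.141.22.158  path d0:H1→d1:-→d2:-→d3:-→d4:-→d5:-→d6:-→d7:-→d8:-→d9:-→d10:-→d11:-→d12:-→d13:-→d14:-→d15:-→d16:-→d17:-→d18:-→d19:-→d20:-→d21:-→d22:-→d23:-→d24:-→d25:-→d26:-→d27:-→d28:-→d29:-→d30:-→d31:-→d32:H0  best=H0
  add 195.141.16.0/20 -> H0 at depth 20
  add 195.0.0.0/8 -> H4 at depth 8

== LOOKUPS ==
["H1","H1","H1","H5","H2","H0","H1","H1","H0","H0"]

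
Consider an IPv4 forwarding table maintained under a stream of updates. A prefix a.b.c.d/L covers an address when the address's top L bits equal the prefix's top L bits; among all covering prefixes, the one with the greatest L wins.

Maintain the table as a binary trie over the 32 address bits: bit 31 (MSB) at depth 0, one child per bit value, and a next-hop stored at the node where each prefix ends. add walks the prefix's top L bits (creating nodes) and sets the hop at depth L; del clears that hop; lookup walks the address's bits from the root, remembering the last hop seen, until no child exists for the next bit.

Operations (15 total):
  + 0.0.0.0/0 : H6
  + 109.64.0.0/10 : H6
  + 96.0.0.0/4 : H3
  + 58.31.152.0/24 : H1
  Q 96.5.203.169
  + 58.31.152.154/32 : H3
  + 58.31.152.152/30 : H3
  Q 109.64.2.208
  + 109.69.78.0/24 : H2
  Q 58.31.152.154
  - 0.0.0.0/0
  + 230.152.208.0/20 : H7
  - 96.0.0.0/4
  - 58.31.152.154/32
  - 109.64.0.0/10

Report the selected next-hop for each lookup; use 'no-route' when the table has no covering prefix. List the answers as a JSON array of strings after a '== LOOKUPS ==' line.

Trace:
  add 0.0.0.0/0 -> H6 at depth 0
  add 109.64.0.0/10 -> H6 at depth 10
  add 96.0.0.0/4 -> H3 at depth 4
  add 58.31.152.0/24 -> H1 at depth 24
  ? 96.5.203.169  path d0:H6→d1:-→d2:-→d3:-→d4:H3  best=H3
  add 58.31.152.154/32 -> H3 at depth 32
  add 58.31.152.152/30 -> H3 at depth 30
  ? 109.64.2.208  path d0:H6→d1:-→d2:-→d3:-→d4:H3→d5:-→d6:-→d7:-→d8:-→d9:-→d10:H6  best=H6
  add 109.69.78.0/24 -> H2 at depth 24
  ? 58.31.152.154  path d0:H6→d1:-→d2:-→d3:-→d4:-→d5:-→d6:-→d7:-→d8:-→d9:-→d10:-→d11:-→d12:-→d13:-→d14:-→d15:-→d16:-→d17:-→d18:-→d19:-→d20:-→d21:-→d22:-→d23:-→d24:H1→d25:-→d26:-→d27:-→d28:-→d29:-→d30:H3→d31:-→d32:H3  best=H3
  del 0.0.0.0/0 (clear depth 0)
  add 230.152.208.0/20 -> H7 at depth 20
  del 96.0.0.0/4 (clear depth 4)
  del 58.31.152.154/32 (clear depth 32)
  del 109.64.0.0/10 (clear depth 10)

== LOOKUPS ==
["H3","H6","H3"]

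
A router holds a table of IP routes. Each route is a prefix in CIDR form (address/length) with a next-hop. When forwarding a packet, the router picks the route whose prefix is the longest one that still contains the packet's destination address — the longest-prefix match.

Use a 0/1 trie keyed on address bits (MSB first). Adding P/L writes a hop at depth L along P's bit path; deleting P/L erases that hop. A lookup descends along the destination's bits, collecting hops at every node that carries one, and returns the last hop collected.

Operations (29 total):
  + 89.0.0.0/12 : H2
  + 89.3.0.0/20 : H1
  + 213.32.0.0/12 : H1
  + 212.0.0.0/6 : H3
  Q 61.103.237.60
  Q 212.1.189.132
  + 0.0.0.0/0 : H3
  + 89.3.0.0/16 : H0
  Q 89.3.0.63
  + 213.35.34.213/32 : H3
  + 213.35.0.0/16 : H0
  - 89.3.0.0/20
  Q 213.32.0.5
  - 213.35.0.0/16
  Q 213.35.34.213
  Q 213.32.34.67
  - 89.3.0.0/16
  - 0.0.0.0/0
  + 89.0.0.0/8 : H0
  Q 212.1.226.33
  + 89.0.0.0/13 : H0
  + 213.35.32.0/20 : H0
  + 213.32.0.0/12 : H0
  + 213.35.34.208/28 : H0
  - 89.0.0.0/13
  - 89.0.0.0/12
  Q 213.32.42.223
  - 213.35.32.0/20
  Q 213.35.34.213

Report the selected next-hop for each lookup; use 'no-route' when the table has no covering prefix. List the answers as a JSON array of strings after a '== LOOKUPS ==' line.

Process each operation:
  add 89.0.0.0/12 -> H2 at depth 12
  add 89.3.0.0/20 -> H1 at depth 20
  add 213.32.0.0/12 -> H1 at depth 12
  add 212.0.0.0/6 -> H3 at depth 6
  lookup 61.103.237.60: bits 0 walk d0:-→d1:- -> no-route
  lookup 212.1.189.132: bits 1101010 walk d0:-→d1:-→d2:-→d3:-→d4:-→d5:-→d6:H3→d7:- -> H3
  add 0.0.0.0/0 -> H3 at depth 0
  add 89.3.0.0/16 -> H0 at depth 16
  lookup 89.3.0.63: bits 01011001000000110000 walk d0:H3→d1:-→d2:-→d3:-→d4:-→d5:-→d6:-→d7:-→d8:-→d9:-→d10:-→d11:-→d12:H2→d13:-→d14:-→d15:-→d16:H0→d17:-→d18:-→d19:-→d20:H1 -> H1
  add 213.35.34.213/32 -> H3 at depth 32
  add 213.35.0.0/16 -> H0 at depth 16
  - 89.3.0.0/20 clear@20
  lookup 213.32.0.5: bits 11010101001000 walk d0:H3→d1:-→d2:-→d3:-→d4:-→d5:-→d6:H3→d7:-→d8:-→d9:-→d10:-→d11:-→d12:H1→d13:-→d14:- -> H1
  - 213.35.0.0/16 clear@16
  lookup 213.35.34.213: bits 11010101001000110010001011010101 walk d0:H3→d1:-→d2:-→d3:-→d4:-→d5:-→d6:H3→d7:-→d8:-→d9:-→d10:-→d11:-→d12:H1→d13:-→d14:-→d15:-→d16:-→d17:-→d18:-→d19:-→d20:-→d21:-→d22:-→d23:-→d24:-→d25:-→d26:-→d27:-→d28:-→d29:-→d30:-→d31:-→d32:H3 -> H3
  lookup 213.32.34.67: bits 11010101001000 walk d0:H3→d1:-→d2:-→d3:-→d4:-→d5:-→d6:H3→d7:-→d8:-→d9:-→d10:-→d11:-→d12:H1→d13:-→d14:- -> H1
  - 89.3.0.0/16 clear@16
  - 0.0.0.0/0 clear@0
  add 89.0.0.0/8 -> H0 at depth 8
  lookup 212.1.226.33: bits 1101010 walk d0:-→d1:-→d2:-→d3:-→d4:-→d5:-→d6:H3→d7:- -> H3
  add 89.0.0.0/13 -> H0 at depth 13
  add 213.35.32.0/20 -> H0 at depth 20
  add 213.32.0.0/12 -> H0 at depth 12
  add 213.35.34.208/28 -> H0 at depth 28
  - 89.0.0.0/13 clear@13
  - 89.0.0.0/12 clear@12
  lookup 213.32.42.223: bits 11010101001000 walk d0:-→d1:-→d2:-→d3:-→d4:-→d5:-→d6:H3→d7:-→d8:-→d9:-→d10:-→d11:-→d12:H0→d13:-→d14:- -> H0
  - 213.35.32.0/20 clear@20
  lookup 213.35.34.213: bits 11010101001000110010001011010101 walk d0:-→d1:-→d2:-→d3:-→d4:-→d5:-→d6:H3→d7:-→d8:-→d9:-→d10:-→d11:-→d12:H0→d13:-→d14:-→d15:-→d16:-→d17:-→d18:-→d19:-→d20:-→d21:-→d22:-→d23:-→d24:-→d25:-→d26:-→d27:-→d28:H0→d29:-→d30:-→d31:-→d32:H3 -> H3

== LOOKUPS ==
["no-route","H3","H1","H1","H3","H1","H3","H0","H3"]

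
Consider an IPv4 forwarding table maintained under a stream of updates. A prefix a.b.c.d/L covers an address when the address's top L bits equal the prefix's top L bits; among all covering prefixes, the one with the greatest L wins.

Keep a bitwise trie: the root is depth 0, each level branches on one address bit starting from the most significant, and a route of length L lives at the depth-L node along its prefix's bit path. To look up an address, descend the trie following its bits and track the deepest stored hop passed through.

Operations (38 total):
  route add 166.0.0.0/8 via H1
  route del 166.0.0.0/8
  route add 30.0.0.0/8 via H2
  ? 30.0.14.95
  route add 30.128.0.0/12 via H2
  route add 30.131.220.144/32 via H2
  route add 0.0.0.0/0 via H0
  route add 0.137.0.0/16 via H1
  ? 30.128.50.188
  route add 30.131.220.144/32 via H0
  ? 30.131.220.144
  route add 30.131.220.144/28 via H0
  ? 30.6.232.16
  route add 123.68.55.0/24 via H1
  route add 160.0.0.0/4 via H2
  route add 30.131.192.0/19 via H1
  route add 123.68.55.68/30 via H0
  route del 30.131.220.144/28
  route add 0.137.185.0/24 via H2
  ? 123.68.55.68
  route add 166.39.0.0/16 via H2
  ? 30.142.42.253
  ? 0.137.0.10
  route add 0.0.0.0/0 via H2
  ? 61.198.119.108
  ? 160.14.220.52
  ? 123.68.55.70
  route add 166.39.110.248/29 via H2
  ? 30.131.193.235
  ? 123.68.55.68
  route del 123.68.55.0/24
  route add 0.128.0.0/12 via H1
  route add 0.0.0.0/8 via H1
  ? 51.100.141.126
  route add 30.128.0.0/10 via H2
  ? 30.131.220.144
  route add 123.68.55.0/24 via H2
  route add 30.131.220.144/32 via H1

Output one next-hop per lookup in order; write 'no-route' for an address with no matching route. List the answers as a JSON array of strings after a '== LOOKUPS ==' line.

Apply in order:
  + 166.0.0.0/8 (H1) depth=8
  del 166.0.0.0/8 (clear depth 8)
  + 30.0.0.0/8 (H2) depth=8
  Q 30.0.14.95: descend 00011110 ; hops seen [H2] ; pick H2
  + 30.128.0.0/12 (H2) depth=12
  + 30.131.220.144/32 (H2) depth=32
  + 0.0.0.0/0 (H0) depth=0
  + 0.137.0.0/16 (H1) depth=16
  Q 30.128.50.188: descend 00011110100000 ; hops seen [H0,H2,H2] ; pick H2
  + 30.131.220.144/32 (H0) depth=32
  Q 30.131.220.144: descend 00011110100000111101110010010000 ; hops seen [H0,H2,H2,H0] ; pick H0
  + 30.131.220.144/28 (H0) depth=28
  Q 30.6.232.16: descend 00011110 ; hops seen [H0,H2] ; pick H2
  + 123.68.55.0/24 (H1) depth=24
  + 160.0.0.0/4 (H2) depth=4
  + 30.131.192.0/19 (H1) depth=19
  + 123.68.55.68/30 (H0) depth=30
  del 30.131.220.144/28 (clear depth 28)
  + 0.137.185.0/24 (H2) depth=24
  Q 123.68.55.68: descend 011110110100010000110111010001 ; hops seen [H0,H1,H0] ; pick H0
  + 166.39.0.0/16 (H2) depth=16
  Q 30.142.42.253: descend 000111101000 ; hops seen [H0,H2,H2] ; pick H2
  Q 0.137.0.10: descend 0000000010001001 ; hops seen [H0,H1] ; pick H1
  + 0.0.0.0/0 (H2) depth=0
  Q 61.198.119.108: descend 00 ; hops seen [H2] ; pick H2
  Q 160.14.220.52: descend 10100 ; hops seen [H2,H2] ; pick H2
  Q 123.68.55.70: descend 011110110100010000110111010001 ; hops seen [H2,H1,H0] ; pick H0
  + 166.39.110.248/29 (H2) depth=29
  Q 30.131.193.235: descend 0001111010000011110 ; hops seen [H2,H2,H2,H1] ; pick H1
  Q 123.68.55.68: descend 011110110100010000110111010001 ; hops seen [H2,H1,H0] ; pick H0
  del 123.68.55.0/24 (clear depth 24)
  + 0.128.0.0/12 (H1) depth=12
  + 0.0.0.0/8 (H1) depth=8
  Q 51.100.141.126: descend 00 ; hops seen [H2] ; pick H2
  + 30.128.0.0/10 (H2) depth=10
  Q 30.131.220.144: descend 00011110100000111101110010010000 ; hops seen [H2,H2,H2,H2,H1,H0] ; pick H0
  + 123.68.55.0/24 (H2) depth=24
  + 30.131.220.144/32 (H1) depth=32

== LOOKUPS ==
["H2","H2","H0","H2","H0","H2","H1","H2","H2","H0","H1","H0","H2","H0"]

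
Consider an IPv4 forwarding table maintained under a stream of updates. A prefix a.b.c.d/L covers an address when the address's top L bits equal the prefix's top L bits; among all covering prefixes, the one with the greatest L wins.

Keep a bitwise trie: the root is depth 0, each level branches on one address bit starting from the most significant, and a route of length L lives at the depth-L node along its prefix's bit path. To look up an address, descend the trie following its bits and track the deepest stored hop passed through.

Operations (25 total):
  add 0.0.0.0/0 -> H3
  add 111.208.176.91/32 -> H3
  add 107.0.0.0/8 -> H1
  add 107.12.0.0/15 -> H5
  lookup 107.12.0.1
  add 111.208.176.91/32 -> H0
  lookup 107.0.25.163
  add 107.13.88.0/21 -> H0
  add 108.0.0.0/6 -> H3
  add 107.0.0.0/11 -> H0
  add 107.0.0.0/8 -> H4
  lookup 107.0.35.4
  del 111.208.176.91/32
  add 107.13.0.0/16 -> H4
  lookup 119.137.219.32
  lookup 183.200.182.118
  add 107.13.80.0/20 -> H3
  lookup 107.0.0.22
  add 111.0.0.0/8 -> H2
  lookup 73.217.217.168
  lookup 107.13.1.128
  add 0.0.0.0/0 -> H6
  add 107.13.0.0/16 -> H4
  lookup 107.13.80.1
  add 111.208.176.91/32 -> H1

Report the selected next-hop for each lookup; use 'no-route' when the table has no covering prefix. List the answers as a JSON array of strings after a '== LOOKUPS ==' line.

Apply in order:
  add 0.0.0.0/0 -> H3 at depth 0
  add 111.208.176.91/32 -> H3 at depth 32
  add 107.0.0.0/8 -> H1 at depth 8
  add 107.12.0.0/15 -> H5 at depth 15
  Q 107.12.0.1: descend 011010110000110 ; hops seen [H3,H1,H5] ; pick H5
  add 111.208.176.91/32 -> H0 at depth 32
  Q 107.0.25.163: descend 011010110000 ; hops seen [H3,H1] ; pick H1
  add 107.13.88.0/21 -> H0 at depth 21
  add 108.0.0.0/6 -> H3 at depth 6
  add 107.0.0.0/11 -> H0 at depth 11
  add 107.0.0.0/8 -> H4 at depth 8
  Q 107.0.35.4: descend 011010110000 ; hops seen [H3,H4,H0] ; pick H0
  - 111.208.176.91/32 clear@32
  add 107.13.0.0/16 -> H4 at depth 16
  Q 119.137.219.32: descend 011 ; hops seen [H3] ; pick H3
  Q 183.200.182.118: descend ε ; hops seen [H3] ; pick H3
  add 107.13.80.0/20 -> H3 at depth 20
  Q 107.0.0.22: descend 011010110000 ; hops seen [H3,H4,H0] ; pick H0
  add 111.0.0.0/8 -> H2 at depth 8
  Q 73.217.217.168: descend 01 ; hops seen [H3] ; pick H3
  Q 107.13.1.128: descend 01101011000011010 ; hops seen [H3,H4,H0,H5,H4] ; pick H4
  add 0.0.0.0/0 -> H6 at depth 0
  add 107.13.0.0/16 -> H4 at depth 16
  Q 107.13.80.1: descend 01101011000011010101 ; hops seen [H6,H4,H0,H5,H4,H3] ; pick H3
  add 111.208.176.91/32 -> H1 at depth 32

== LOOKUPS ==
["H5","H1","H0","H3","H3","H0","H3","H4","H3"]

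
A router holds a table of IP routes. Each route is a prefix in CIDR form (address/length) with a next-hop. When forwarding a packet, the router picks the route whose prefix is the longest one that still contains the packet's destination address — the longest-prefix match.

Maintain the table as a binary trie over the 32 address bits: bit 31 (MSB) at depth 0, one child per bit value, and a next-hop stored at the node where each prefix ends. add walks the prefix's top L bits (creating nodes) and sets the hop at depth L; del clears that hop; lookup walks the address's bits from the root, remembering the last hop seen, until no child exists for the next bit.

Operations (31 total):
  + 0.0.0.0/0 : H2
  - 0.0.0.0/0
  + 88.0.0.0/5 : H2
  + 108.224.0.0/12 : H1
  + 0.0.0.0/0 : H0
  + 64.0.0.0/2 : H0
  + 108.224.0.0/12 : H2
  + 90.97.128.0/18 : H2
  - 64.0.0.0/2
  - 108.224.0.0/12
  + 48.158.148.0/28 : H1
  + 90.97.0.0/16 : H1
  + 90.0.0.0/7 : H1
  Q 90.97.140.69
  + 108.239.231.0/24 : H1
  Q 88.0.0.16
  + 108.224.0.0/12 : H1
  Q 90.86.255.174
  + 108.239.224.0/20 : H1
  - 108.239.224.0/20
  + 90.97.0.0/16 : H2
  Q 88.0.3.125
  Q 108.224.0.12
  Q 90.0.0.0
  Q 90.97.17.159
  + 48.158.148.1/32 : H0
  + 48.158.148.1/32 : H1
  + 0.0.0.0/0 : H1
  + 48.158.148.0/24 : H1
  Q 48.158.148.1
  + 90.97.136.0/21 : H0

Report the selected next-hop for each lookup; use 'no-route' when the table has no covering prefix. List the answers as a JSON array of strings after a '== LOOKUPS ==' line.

Trace:
  + 0.0.0.0/0 (H2) depth=0
  del 0.0.0.0/0 (clear depth 0)
  + 88.0.0.0/5 (H2) depth=5
  + 108.224.0.0/12 (H1) depth=12
  + 0.0.0.0/0 (H0) depth=0
  + 64.0.0.0/2 (H0) depth=2
  + 108.224.0.0/12 (H2) depth=12
  + 90.97.128.0/18 (H2) depth=18
  del 64.0.0.0/2 (clear depth 2)
  del 108.224.0.0/12 (clear depth 12)
  + 48.158.148.0/28 (H1) depth=28
  + 90.97.0.0/16 (H1) depth=16
  + 90.0.0.0/7 (H1) depth=7
  lookup 90.97.140.69: bits 010110100110000110 walk d0:H0→d1:-→d2:-→d3:-→d4:-→d5:H2→d6:-→d7:H1→d8:-→d9:-→d10:-→d11:-→d12:-→d13:-→d14:-→d15:-→d16:H1→d17:-→d18:H2 -> H2
  + 108.239.231.0/24 (H1) depth=24
  lookup 88.0.0.16: bits 010110 walk d0:H0→d1:-→d2:-→d3:-→d4:-→d5:H2→d6:- -> H2
  + 108.224.0.0/12 (H1) depth=12
  lookup 90.86.255.174: bits 0101101001 walk d0:H0→d1:-→d2:-→d3:-→d4:-→d5:H2→d6:-→d7:H1→d8:-→d9:-→d10:- -> H1
  + 108.239.224.0/20 (H1) depth=20
  del 108.239.224.0/20 (clear depth 20)
  + 90.97.0.0/16 (H2) depth=16
  lookup 88.0.3.125: bits 010110 walk d0:H0→d1:-→d2:-→d3:-→d4:-→d5:H2→d6:- -> H2
  lookup 108.224.0.12: bits 011011001110 walk d0:H0→d1:-→d2:-→d3:-→d4:-→d5:-→d6:-→d7:-→d8:-→d9:-→d10:-→d11:-→d12:H1 -> H1
  lookup 90.0.0.0: bits 010110100 walk d0:H0→d1:-→d2:-→d3:-→d4:-→d5:H2→d6:-→d7:H1→d8:-→d9:- -> H1
  lookup 90.97.17.159: bits 0101101001100001 walk d0:H0→d1:-→d2:-→d3:-→d4:-→d5:H2→d6:-→d7:H1→d8:-→d9:-→d10:-→d11:-→d12:-→d13:-→d14:-→d15:-→d16:H2 -> H2
  + 48.158.148.1/32 (H0) depth=32
  + 48.158.148.1/32 (H1) depth=32
  + 0.0.0.0/0 (H1) depth=0
  + 48.158.148.0/24 (H1) depth=24
  lookup 48.158.148.1: bits 00110000100111101001010000000001 walk d0:H1→d1:-→d2:-→d3:-→d4:-→d5:-→d6:-→d7:-→d8:-→d9:-→d10:-→d11:-→d12:-→d13:-→d14:-→d15:-→d16:-→d17:-→d18:-→d19:-→d20:-→d21:-→d22:-→d23:-→d24:H1→d25:-→d26:-→d27:-→d28:H1→d29:-→d30:-→d31:-→d32:H1 -> H1
  + 90.97.136.0/21 (H0) depth=21

== LOOKUPS ==
["H2","H2","H1","H2","H1","H1","H2","H1"]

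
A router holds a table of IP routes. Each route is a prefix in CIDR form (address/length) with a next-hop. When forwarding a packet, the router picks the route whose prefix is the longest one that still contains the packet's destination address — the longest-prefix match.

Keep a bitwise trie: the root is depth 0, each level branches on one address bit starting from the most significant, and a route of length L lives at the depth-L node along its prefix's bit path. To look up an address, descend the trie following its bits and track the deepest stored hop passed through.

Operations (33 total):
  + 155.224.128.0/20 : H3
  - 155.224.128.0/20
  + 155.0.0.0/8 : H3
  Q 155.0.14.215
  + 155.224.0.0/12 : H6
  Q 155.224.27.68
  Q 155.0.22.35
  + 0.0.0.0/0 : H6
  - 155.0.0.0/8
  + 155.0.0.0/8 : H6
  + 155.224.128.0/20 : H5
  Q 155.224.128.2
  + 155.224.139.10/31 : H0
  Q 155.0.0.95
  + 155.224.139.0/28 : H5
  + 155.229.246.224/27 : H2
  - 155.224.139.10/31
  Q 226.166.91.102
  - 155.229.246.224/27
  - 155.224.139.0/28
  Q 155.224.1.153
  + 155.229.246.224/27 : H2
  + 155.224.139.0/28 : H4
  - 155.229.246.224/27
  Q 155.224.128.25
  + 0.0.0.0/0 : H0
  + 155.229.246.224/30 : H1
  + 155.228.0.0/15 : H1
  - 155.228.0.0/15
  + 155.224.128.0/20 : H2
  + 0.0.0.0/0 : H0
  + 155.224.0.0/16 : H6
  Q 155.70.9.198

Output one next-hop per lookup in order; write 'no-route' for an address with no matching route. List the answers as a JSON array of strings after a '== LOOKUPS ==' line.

Trace:
  + 155.224.128.0/20 (H3) depth=20
  del 155.224.128.0/20 (clear depth 20)
  + 155.0.0.0/8 (H3) depth=8
  lookup 155.0.14.215: bits 10011011 walk d0:-→d1:-→d2:-→d3:-→d4:-→d5:-→d6:-→d7:-→d8:H3 -> H3
  + 155.224.0.0/12 (H6) depth=12
  lookup 155.224.27.68: bits 1001101111100000 walk d0:-→d1:-→d2:-→d3:-→d4:-→d5:-→d6:-→d7:-→d8:H3→d9:-→d10:-→d11:-→d12:H6→d13:-→d14:-→d15:-→d16:- -> H6
  lookup 155.0.22.35: bits 10011011 walk d0:-→d1:-→d2:-→d3:-→d4:-→d5:-→d6:-→d7:-→d8:H3 -> H3
  + 0.0.0.0/0 (H6) depth=0
  del 155.0.0.0/8 (clear depth 8)
  + 155.0.0.0/8 (H6) depth=8
  + 155.224.128.0/20 (H5) depth=20
  lookup 155.224.128.2: bits 10011011111000001000 walk d0:H6→d1:-→d2:-→d3:-→d4:-→d5:-→d6:-→d7:-→d8:H6→d9:-→d10:-→d11:-→d12:H6→d13:-→d14:-→d15:-→d16:-→d17:-→d18:-→d19:-→d20:H5 -> H5
  + 155.224.139.10/31 (H0) depth=31
  lookup 155.0.0.95: bits 10011011 walk d0:H6→d1:-→d2:-→d3:-→d4:-→d5:-→d6:-→d7:-→d8:H6 -> H6
  + 155.224.139.0/28 (H5) depth=28
  + 155.229.246.224/27 (H2) depth=27
  del 155.224.139.10/31 (clear depth 31)
  lookup 226.166.91.102: bits 1 walk d0:H6→d1:- -> H6
  del 155.229.246.224/27 (clear depth 27)
  del 155.224.139.0/28 (clear depth 28)
  lookup 155.224.1.153: bits 1001101111100000 walk d0:H6→d1:-→d2:-→d3:-→d4:-→d5:-→d6:-→d7:-→d8:H6→d9:-→d10:-→d11:-→d12:H6→d13:-→d14:-→d15:-→d16:- -> H6
  + 155.229.246.224/27 (H2) depth=27
  + 155.224.139.0/28 (H4) depth=28
  del 155.229.246.224/27 (clear depth 27)
  lookup 155.224.128.25: bits 10011011111000001000 walk d0:H6→d1:-→d2:-→d3:-→d4:-→d5:-→d6:-→d7:-→d8:H6→d9:-→d10:-→d11:-→d12:H6→d13:-→d14:-→d15:-→d16:-→d17:-→d18:-→d19:-→d20:H5 -> H5
  + 0.0.0.0/0 (H0) depth=0
  + 155.229.246.224/30 (H1) depth=30
  + 155.228.0.0/15 (H1) depth=15
  del 155.228.0.0/15 (clear depth 15)
  + 155.224.128.0/20 (H2) depth=20
  + 0.0.0.0/0 (H0) depth=0
  + 155.224.0.0/16 (H6) depth=16
  lookup 155.70.9.198: bits 10011011 walk d0:H0→d1:-→d2:-→d3:-→d4:-→d5:-→d6:-→d7:-→d8:H6 -> H6

== LOOKUPS ==
["H3","H6","H3","H5","H6","H6","H6","H5","H6"]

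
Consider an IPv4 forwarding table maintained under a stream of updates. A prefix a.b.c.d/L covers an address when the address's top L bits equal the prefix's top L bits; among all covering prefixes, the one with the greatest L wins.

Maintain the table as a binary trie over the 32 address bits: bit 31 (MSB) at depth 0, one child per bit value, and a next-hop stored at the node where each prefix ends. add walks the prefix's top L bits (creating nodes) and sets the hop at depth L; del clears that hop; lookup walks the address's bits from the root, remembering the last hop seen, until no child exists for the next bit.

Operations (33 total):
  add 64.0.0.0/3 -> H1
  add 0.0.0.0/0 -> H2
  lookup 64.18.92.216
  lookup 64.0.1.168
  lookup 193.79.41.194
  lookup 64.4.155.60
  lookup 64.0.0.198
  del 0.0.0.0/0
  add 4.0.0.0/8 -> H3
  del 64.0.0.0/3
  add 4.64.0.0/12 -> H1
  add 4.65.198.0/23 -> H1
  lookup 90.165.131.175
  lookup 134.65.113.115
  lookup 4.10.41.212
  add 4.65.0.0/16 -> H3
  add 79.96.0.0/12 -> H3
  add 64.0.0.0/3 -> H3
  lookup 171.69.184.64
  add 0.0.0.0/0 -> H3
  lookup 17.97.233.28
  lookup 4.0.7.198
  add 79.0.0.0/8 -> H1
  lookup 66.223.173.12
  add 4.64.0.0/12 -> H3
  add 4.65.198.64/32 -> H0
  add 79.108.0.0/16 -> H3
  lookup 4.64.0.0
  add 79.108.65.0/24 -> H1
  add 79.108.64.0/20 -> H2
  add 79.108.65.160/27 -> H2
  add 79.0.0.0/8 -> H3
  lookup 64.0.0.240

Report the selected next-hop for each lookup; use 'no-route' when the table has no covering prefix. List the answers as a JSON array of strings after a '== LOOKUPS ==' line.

Trace:
  + 64.0.0.0/3 (H1) depth=3
  + 0.0.0.0/0 (H2) depth=0
  lookup 64.18.92.216: bits 010 walk d0:H2→d1:-→d2:-→d3:H1 -> H1
  lookup 64.0.1.168: bits 010 walk d0:H2→d1:-→d2:-→d3:H1 -> H1
  lookup 193.79.41.194: bits ε walk d0:H2 -> H2
  lookup 64.4.155.60: bits 010 walk d0:H2→d1:-→d2:-→d3:H1 -> H1
  lookup 64.0.0.198: bits 010 walk d0:H2→d1:-→d2:-→d3:H1 -> H1
  del 0.0.0.0/0 (clear depth 0)
  + 4.0.0.0/8 (H3) depth=8
  del 64.0.0.0/3 (clear depth 3)
  + 4.64.0.0/12 (H1) depth=12
  + 4.65.198.0/23 (H1) depth=23
  lookup 90.165.131.175: bits 010 walk d0:-→d1:-→d2:-→d3:- -> no-route
  lookup 134.65.113.115: bits ε walk d0:- -> no-route
  lookup 4.10.41.212: bits 000001000 walk d0:-→d1:-→d2:-→d3:-→d4:-→d5:-→d6:-→d7:-→d8:H3→d9:- -> H3
  + 4.65.0.0/16 (H3) depth=16
  + 79.96.0.0/12 (H3) depth=12
  + 64.0.0.0/3 (H3) depth=3
  lookup 171.69.184.64: bits ε walk d0:- -> no-route
  + 0.0.0.0/0 (H3) depth=0
  lookup 17.97.233.28: bits 000 walk d0:H3→d1:-→d2:-→d3:- -> H3
  lookup 4.0.7.198: bits 000001000 walk d0:H3→d1:-→d2:-→d3:-→d4:-→d5:-→d6:-→d7:-→d8:H3→d9:- -> H3
  + 79.0.0.0/8 (H1) depth=8
  lookup 66.223.173.12: bits 0100 walk d0:H3→d1:-→d2:-→d3:H3→d4:- -> H3
  + 4.64.0.0/12 (H3) depth=12
  + 4.65.198.64/32 (H0) depth=32
  + 79.108.0.0/16 (H3) depth=16
  lookup 4.64.0.0: bits 000001000100000 walk d0:H3→d1:-→d2:-→d3:-→d4:-→d5:-→d6:-→d7:-→d8:H3→d9:-→d10:-→d11:-→d12:H3→d13:-→d14:-→d15:- -> H3
  + 79.108.65.0/24 (H1) depth=24
  + 79.108.64.0/20 (H2) depth=20
  + 79.108.65.160/27 (H2) depth=27
  + 79.0.0.0/8 (H3) depth=8
  lookup 64.0.0.240: bits 0100 walk d0:H3→d1:-→d2:-→d3:H3→d4:- -> H3

== LOOKUPS ==
["H1","H1","H2","H1","H1","no-route","no-route","H3","no-route","H3","H3","H3","H3","H3"]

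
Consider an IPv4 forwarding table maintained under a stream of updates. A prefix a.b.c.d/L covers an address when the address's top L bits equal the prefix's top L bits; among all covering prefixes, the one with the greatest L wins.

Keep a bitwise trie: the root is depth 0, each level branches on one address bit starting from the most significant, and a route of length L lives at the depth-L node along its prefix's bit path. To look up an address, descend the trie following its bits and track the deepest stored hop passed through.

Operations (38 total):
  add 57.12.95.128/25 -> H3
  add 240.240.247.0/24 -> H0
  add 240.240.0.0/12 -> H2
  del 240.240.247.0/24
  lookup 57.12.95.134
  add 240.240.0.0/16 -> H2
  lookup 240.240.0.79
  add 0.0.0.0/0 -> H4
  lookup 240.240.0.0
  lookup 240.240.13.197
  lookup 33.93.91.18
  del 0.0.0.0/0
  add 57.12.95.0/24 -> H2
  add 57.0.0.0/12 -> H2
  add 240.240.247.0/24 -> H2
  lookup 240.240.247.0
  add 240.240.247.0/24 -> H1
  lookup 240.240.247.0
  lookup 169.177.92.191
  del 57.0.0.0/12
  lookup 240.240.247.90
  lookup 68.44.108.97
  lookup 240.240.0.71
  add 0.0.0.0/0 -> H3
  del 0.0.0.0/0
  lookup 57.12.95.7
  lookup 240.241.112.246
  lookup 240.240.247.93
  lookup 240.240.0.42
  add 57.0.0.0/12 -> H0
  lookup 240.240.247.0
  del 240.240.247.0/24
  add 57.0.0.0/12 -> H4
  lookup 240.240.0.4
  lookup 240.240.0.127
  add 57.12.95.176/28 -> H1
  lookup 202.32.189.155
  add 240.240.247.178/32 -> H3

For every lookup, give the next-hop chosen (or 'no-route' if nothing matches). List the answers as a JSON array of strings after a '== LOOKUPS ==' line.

Apply in order:
  + 57.12.95.128/25 (H3) depth=25
  + 240.240.247.0/24 (H0) depth=24
  + 240.240.0.0/12 (H2) depth=12
  - 240.240.247.0/24 clear@24
  Q 57.12.95.134: descend 0011100100001100010111111 ; hops seen [H3] ; pick H3
  + 240.240.0.0/16 (H2) depth=16
  Q 240.240.0.79: descend 1111000011110000 ; hops seen [H2,H2] ; pick H2
  + 0.0.0.0/0 (H4) depth=0
  Q 240.240.0.0: descend 1111000011110000 ; hops seen [H4,H2,H2] ; pick H2
  Q 240.240.13.197: descend 1111000011110000 ; hops seen [H4,H2,H2] ; pick H2
  Q 33.93.91.18: descend 001 ; hops seen [H4] ; pick H4
  - 0.0.0.0/0 clear@0
  + 57.12.95.0/24 (H2) depth=24
  + 57.0.0.0/12 (H2) depth=12
  + 240.240.247.0/24 (H2) depth=24
  Q 240.240.247.0: descend 111100001111000011110111 ; hops seen [H2,H2,H2] ; pick H2
  + 240.240.247.0/24 (H1) depth=24
  Q 240.240.247.0: descend 111100001111000011110111 ; hops seen [H2,H2,H1] ; pick H1
  Q 169.177.92.191: descend 1 ; hops seen [∅] ; pick no-route
  - 57.0.0.0/12 clear@12
  Q 240.240.247.90: descend 111100001111000011110111 ; hops seen [H2,H2,H1] ; pick H1
  Q 68.44.108.97: descend 0 ; hops seen [∅] ; pick no-route
  Q 240.240.0.71: descend 1111000011110000 ; hops seen [H2,H2] ; pick H2
  + 0.0.0.0/0 (H3) depth=0
  - 0.0.0.0/0 clear@0
  Q 57.12.95.7: descend 001110010000110001011111 ; hops seen [H2] ; pick H2
  Q 240.241.112.246: descend 111100001111000 ; hops seen [H2] ; pick H2
  Q 240.240.247.93: descend 111100001111000011110111 ; hops seen [H2,H2,H1] ; pick H1
  Q 240.240.0.42: descend 1111000011110000 ; hops seen [H2,H2] ; pick H2
  + 57.0.0.0/12 (H0) depth=12
  Q 240.240.247.0: descend 111100001111000011110111 ; hops seen [H2,H2,H1] ; pick H1
  - 240.240.247.0/24 clear@24
  + 57.0.0.0/12 (H4) depth=12
  Q 240.240.0.4: descend 1111000011110000 ; hops seen [H2,H2] ; pick H2
  Q 240.240.0.127: descend 1111000011110000 ; hops seen [H2,H2] ; pick H2
  + 57.12.95.176/28 (H1) depth=28
  Q 202.32.189.155: descend 11 ; hops seen [∅] ; pick no-route
  + 240.240.247.178/32 (H3) depth=32

== LOOKUPS ==
["H3","H2","H2","H2","H4","H2","H1","no-route","H1","no-route","H2","H2","H2","H1","H2","H1","H2","H2","no-route"]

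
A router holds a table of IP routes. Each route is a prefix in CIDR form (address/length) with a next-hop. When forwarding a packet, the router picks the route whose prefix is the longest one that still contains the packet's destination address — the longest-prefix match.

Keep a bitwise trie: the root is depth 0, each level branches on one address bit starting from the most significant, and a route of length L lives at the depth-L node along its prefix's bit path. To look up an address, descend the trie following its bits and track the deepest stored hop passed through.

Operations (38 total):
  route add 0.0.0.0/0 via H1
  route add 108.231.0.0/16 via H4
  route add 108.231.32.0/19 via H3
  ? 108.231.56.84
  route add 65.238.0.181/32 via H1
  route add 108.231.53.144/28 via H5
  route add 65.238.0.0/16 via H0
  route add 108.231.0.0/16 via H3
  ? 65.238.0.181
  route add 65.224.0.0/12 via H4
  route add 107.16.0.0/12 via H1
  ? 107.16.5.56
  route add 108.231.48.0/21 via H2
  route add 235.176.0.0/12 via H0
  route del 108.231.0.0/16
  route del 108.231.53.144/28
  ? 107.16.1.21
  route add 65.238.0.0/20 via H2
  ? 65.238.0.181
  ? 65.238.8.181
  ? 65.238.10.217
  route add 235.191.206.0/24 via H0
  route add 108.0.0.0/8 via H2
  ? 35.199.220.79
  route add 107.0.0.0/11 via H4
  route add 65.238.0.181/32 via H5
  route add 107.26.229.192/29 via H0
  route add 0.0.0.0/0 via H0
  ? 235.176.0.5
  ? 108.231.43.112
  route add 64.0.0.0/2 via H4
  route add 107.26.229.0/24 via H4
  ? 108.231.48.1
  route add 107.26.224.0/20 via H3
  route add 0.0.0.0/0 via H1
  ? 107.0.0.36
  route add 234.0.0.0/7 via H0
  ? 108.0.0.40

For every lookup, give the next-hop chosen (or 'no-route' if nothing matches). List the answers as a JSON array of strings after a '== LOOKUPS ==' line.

Trace:
  + 0.0.0.0/0 (H1) depth=0
  + 108.231.0.0/16 (H4) depth=16
  + 108.231.32.0/19 (H3) depth=19
  Q 108.231.56.84: descend 0110110011100111001 ; hops seen [H1,H4,H3] ; pick H3
  + 65.238.0.181/32 (H1) depth=32
  + 108.231.53.144/28 (H5) depth=28
  + 65.238.0.0/16 (H0) depth=16
  + 108.231.0.0/16 (H3) depth=16
  Q 65.238.0.181: descend 01000001111011100000000010110101 ; hops seen [H1,H0,H1] ; pick H1
  + 65.224.0.0/12 (H4) depth=12
  + 107.16.0.0/12 (H1) depth=12
  Q 107.16.5.56: descend 011010110001 ; hops seen [H1,H1] ; pick H1
  + 108.231.48.0/21 (H2) depth=21
  + 235.176.0.0/12 (H0) depth=12
  - 108.231.0.0/16 clear@16
  - 108.231.53.144/28 clear@28
  Q 107.16.1.21: descend 011010110001 ; hops seen [H1,H1] ; pick H1
  + 65.238.0.0/20 (H2) depth=20
  Q 65.238.0.181: descend 01000001111011100000000010110101 ; hops seen [H1,H4,H0,H2,H1] ; pick H1
  Q 65.238.8.181: descend 01000001111011100000 ; hops seen [H1,H4,H0,H2] ; pick H2
  Q 65.238.10.217: descend 01000001111011100000 ; hops seen [H1,H4,H0,H2] ; pick H2
  + 235.191.206.0/24 (H0) depth=24
  + 108.0.0.0/8 (H2) depth=8
  Q 35.199.220.79: descend 0 ; hops seen [H1] ; pick H1
  + 107.0.0.0/11 (H4) depth=11
  + 65.238.0.181/32 (H5) depth=32
  + 107.26.229.192/29 (H0) depth=29
  + 0.0.0.0/0 (H0) depth=0
  Q 235.176.0.5: descend 111010111011 ; hops seen [H0,H0] ; pick H0
  Q 108.231.43.112: descend 0110110011100111001 ; hops seen [H0,H2,H3] ; pick H3
  + 64.0.0.0/2 (H4) depth=2
  + 107.26.229.0/24 (H4) depth=24
  Q 108.231.48.1: descend 011011001110011100110 ; hops seen [H0,H4,H2,H3,H2] ; pick H2
  + 107.26.224.0/20 (H3) depth=20
  + 0.0.0.0/0 (H1) depth=0
  Q 107.0.0.36: descend 01101011000 ; hops seen [H1,H4,H4] ; pick H4
  + 234.0.0.0/7 (H0) depth=7
  Q 108.0.0.40: descend 01101100 ; hops seen [H1,H4,H2] ; pick H2

== LOOKUPS ==
["H3","H1","H1","H1","H1","H2","H2","H1","H0","H3","H2","H4","H2"]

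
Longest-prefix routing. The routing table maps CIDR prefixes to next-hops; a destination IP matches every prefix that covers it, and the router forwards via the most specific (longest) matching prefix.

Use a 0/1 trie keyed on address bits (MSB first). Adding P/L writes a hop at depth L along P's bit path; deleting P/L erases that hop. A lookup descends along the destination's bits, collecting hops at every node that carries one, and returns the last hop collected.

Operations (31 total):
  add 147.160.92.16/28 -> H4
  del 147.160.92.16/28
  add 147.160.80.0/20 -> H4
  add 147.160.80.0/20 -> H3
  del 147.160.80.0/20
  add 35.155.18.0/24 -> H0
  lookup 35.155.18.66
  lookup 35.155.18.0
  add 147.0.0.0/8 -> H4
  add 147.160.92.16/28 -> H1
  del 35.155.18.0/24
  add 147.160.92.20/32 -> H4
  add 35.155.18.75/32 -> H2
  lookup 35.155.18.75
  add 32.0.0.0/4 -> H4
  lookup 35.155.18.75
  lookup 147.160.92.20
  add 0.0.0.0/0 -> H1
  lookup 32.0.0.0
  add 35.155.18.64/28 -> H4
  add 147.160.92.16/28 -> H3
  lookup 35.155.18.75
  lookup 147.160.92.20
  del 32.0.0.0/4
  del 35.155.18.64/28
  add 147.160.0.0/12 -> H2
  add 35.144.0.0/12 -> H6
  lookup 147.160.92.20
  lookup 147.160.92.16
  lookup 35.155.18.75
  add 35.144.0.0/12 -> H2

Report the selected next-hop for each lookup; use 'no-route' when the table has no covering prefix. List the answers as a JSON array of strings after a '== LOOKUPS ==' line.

Process each operation:
  + 147.160.92.16/28 (H4) depth=28
  - 147.160.92.16/28 clear@28
  + 147.160.80.0/20 (H4) depth=20
  + 147.160.80.0/20 (H3) depth=20
  - 147.160.80.0/20 clear@20
  + 35.155.18.0/24 (H0) depth=24
  Q 35.155.18.66: descend 001000111001101100010010 ; hops seen [H0] ; pick H0
  Q 35.155.18.0: descend 001000111001101100010010 ; hops seen [H0] ; pick H0
  + 147.0.0.0/8 (H4) depth=8
  + 147.160.92.16/28 (H1) depth=28
  - 35.155.18.0/24 clear@24
  + 147.160.92.20/32 (H4) depth=32
  + 35.155.18.75/32 (H2) depth=32
  Q 35.155.18.75: descend 00100011100110110001001001001011 ; hops seen [H2] ; pick H2
  + 32.0.0.0/4 (H4) depth=4
  Q 35.155.18.75: descend 00100011100110110001001001001011 ; hops seen [H4,H2] ; pick H2
  Q 147.160.92.20: descend 10010011101000000101110000010100 ; hops seen [H4,H1,H4] ; pick H4
  + 0.0.0.0/0 (H1) depth=0
  Q 32.0.0.0: descend 001000 ; hops seen [H1,H4] ; pick H4
  + 35.155.18.64/28 (H4) depth=28
  + 147.160.92.16/28 (H3) depth=28
  Q 35.155.18.75: descend 00100011100110110001001001001011 ; hops seen [H1,H4,H4,H2] ; pick H2
  Q 147.160.92.20: descend 10010011101000000101110000010100 ; hops seen [H1,H4,H3,H4] ; pick H4
  - 32.0.0.0/4 clear@4
  - 35.155.18.64/28 clear@28
  + 147.160.0.0/12 (H2) depth=12
  + 35.144.0.0/12 (H6) depth=12
  Q 147.160.92.20: descend 10010011101000000101110000010100 ; hops seen [H1,H4,H2,H3,H4] ; pick H4
  Q 147.160.92.16: descend 10010011101000000101110000010 ; hops seen [H1,H4,H2,H3] ; pick H3
  Q 35.155.18.75: descend 00100011100110110001001001001011 ; hops seen [H1,H6,H2] ; pick H2
  + 35.144.0.0/12 (H2) depth=12

== LOOKUPS ==
["H0","H0","H2","H2","H4","H4","H2","H4","H4","H3","H2"]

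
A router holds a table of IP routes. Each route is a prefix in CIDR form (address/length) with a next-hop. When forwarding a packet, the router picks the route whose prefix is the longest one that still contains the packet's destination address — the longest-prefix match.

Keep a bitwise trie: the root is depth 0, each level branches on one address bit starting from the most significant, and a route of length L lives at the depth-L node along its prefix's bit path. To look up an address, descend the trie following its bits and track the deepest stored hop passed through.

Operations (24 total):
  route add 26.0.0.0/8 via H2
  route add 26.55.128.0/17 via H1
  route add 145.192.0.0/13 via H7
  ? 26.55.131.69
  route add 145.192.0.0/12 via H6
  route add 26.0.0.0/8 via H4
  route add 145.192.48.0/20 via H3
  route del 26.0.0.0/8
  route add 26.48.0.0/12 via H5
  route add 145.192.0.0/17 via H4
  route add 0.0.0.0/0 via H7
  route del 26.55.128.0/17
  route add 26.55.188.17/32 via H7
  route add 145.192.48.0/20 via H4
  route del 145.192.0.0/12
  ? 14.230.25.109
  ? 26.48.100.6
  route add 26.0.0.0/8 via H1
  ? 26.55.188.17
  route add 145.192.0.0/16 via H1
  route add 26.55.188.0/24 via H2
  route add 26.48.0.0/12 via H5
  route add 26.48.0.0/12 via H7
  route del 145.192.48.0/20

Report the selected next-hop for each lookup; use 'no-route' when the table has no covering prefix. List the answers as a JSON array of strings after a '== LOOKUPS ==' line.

Trace:
  add 26.0.0.0/8 -> H2 at depth 8
  add 26.55.128.0/17 -> H1 at depth 17
  add 145.192.0.0/13 -> H7 at depth 13
  Q 26.55.131.69: descend 00011010001101111 ; hops seen [H2,H1] ; pick H1
  add 145.192.0.0/12 -> H6 at depth 12
  add 26.0.0.0/8 -> H4 at depth 8
  add 145.192.48.0/20 -> H3 at depth 20
  - 26.0.0.0/8 clear@8
  add 26.48.0.0/12 -> H5 at depth 12
  add 145.192.0.0/17 -> H4 at depth 17
  add 0.0.0.0/0 -> H7 at depth 0
  - 26.55.128.0/17 clear@17
  add 26.55.188.17/32 -> H7 at depth 32
  add 145.192.48.0/20 -> H4 at depth 20
  - 145.192.0.0/12 clear@12
  Q 14.230.25.109: descend 000 ; hops seen [H7] ; pick H7
  Q 26.48.100.6: descend 0001101000110 ; hops seen [H7,H5] ; pick H5
  add 26.0.0.0/8 -> H1 at depth 8
  Q 26.55.188.17: descend 00011010001101111011110000010001 ; hops seen [H7,H1,H5,H7] ; pick H7
  add 145.192.0.0/16 -> H1 at depth 16
  add 26.55.188.0/24 -> H2 at depth 24
  add 26.48.0.0/12 -> H5 at depth 12
  add 26.48.0.0/12 -> H7 at depth 12
  - 145.192.48.0/20 clear@20

== LOOKUPS ==
["H1","H7","H5","H7"]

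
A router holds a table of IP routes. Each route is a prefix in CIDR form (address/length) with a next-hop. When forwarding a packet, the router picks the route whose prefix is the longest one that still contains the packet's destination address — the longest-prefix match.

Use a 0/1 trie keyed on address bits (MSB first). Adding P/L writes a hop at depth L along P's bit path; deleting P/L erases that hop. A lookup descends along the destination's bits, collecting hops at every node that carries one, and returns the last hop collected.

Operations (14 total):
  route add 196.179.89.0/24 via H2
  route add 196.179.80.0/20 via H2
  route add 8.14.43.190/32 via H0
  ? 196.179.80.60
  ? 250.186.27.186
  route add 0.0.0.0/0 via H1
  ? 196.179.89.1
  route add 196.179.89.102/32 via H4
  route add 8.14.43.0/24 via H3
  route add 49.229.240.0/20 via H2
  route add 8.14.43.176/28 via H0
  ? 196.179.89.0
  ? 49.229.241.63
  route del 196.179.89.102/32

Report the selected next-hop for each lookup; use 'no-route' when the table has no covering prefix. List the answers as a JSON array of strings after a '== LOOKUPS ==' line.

Trace:
  + 196.179.89.0/24 (H2) depth=24
  + 196.179.80.0/20 (H2) depth=20
  + 8.14.43.190/32 (H0) depth=32
  Q 196.179.80.60: descend 11000100101100110101 ; hops seen [H2] ; pick H2
  Q 250.186.27.186: descend 11 ; hops seen [∅] ; pick no-route
  + 0.0.0.0/0 (H1) depth=0
  Q 196.179.89.1: descend 110001001011001101011001 ; hops seen [H1,H2,H2] ; pick H2
  + 196.179.89.102/32 (H4) depth=32
  + 8.14.43.0/24 (H3) depth=24
  + 49.229.240.0/20 (H2) depth=20
  + 8.14.43.176/28 (H0) depth=28
  Q 196.179.89.0: descend 1100010010110011010110010 ; hops seen [H1,H2,H2] ; pick H2
  Q 49.229.241.63: descend 00110001111001011111 ; hops seen [H1,H2] ; pick H2
  del 196.179.89.102/32 (clear depth 32)

== LOOKUPS ==
["H2","no-route","H2","H2","H2"]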